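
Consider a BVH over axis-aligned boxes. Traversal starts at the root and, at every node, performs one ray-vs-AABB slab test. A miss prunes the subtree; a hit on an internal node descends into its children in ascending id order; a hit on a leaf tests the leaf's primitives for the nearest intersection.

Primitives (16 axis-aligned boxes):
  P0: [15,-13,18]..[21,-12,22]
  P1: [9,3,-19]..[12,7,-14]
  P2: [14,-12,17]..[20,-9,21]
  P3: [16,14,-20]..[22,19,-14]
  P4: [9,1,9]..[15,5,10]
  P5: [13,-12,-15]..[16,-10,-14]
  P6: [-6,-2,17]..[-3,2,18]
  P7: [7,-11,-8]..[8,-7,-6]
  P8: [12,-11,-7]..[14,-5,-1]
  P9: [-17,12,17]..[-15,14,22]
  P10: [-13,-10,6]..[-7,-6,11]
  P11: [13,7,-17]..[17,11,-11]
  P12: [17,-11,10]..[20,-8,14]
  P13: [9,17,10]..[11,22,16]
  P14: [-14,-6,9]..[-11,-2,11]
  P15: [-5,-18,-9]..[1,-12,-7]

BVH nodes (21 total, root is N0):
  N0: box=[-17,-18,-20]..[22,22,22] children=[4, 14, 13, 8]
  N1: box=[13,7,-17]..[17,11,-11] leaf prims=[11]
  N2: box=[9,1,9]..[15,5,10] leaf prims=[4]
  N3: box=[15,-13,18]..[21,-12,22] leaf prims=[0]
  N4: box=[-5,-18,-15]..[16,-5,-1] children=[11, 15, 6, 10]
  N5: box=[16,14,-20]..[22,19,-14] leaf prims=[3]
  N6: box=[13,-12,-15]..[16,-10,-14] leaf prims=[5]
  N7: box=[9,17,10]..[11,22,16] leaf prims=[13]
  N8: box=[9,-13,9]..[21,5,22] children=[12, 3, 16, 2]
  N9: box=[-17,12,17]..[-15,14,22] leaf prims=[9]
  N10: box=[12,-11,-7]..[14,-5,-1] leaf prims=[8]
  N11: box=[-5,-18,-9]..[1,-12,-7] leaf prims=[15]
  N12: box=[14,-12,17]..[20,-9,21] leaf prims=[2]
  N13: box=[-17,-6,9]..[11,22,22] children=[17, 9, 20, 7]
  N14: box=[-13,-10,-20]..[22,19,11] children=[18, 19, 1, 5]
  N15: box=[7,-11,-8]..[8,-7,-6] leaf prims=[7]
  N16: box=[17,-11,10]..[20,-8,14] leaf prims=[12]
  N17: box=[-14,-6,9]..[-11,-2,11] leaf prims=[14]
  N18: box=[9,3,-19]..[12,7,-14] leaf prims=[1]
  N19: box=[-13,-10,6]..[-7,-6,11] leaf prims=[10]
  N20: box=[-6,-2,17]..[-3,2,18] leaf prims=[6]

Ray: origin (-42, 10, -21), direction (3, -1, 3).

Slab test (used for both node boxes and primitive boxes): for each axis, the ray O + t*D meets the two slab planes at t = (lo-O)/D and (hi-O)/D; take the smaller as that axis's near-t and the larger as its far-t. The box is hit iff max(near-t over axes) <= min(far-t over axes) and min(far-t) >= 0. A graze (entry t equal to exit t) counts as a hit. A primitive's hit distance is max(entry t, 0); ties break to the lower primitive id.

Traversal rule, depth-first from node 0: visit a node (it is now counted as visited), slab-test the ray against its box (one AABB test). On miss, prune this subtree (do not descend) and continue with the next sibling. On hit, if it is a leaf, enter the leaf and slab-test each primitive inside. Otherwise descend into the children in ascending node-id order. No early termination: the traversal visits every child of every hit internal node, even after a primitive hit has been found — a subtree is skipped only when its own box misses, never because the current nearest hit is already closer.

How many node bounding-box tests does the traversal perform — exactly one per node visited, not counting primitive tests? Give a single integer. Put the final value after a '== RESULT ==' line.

Traverse from the root:
N0 x:[25/3,64/3] y:[-12,28] z:[1/3,43/3] -> hit [25/3,43/3], descend [4, 8, 13, 14]
  N4 x:[37/3,58/3] y:[15,28] z:[2,20/3] -> miss, prune
  N8 x:[17,21] y:[5,23] z:[10,43/3] -> miss, prune
  N13 x:[25/3,53/3] y:[-12,16] z:[10,43/3] -> hit [10,43/3], descend [7, 9, 17, 20]
    N7 x:[17,53/3] y:[-12,-7] z:[31/3,37/3] -> miss, prune
    N9 x:[25/3,9] y:[-4,-2] z:[38/3,43/3] -> miss, prune
    N17 x:[28/3,31/3] y:[12,16] z:[10,32/3] -> miss, prune
    N20 x:[12,13] y:[8,12] z:[38/3,13] -> miss, prune
  N14 x:[29/3,64/3] y:[-9,20] z:[1/3,32/3] -> hit [29/3,32/3], descend [1, 5, 18, 19]
    N1 x:[55/3,59/3] y:[-1,3] z:[4/3,10/3] -> miss, prune
    N5 x:[58/3,64/3] y:[-9,-4] z:[1/3,7/3] -> miss, prune
    N18 x:[17,18] y:[3,7] z:[2/3,7/3] -> miss, prune
    N19 x:[29/3,35/3] y:[16,20] z:[9,32/3] -> miss, prune

order=[0, 4, 8, 13, 7, 9, 17, 20, 14, 1, 5, 18, 19]  |boxes|=13  |leaves|=0  hit=miss

== RESULT ==
13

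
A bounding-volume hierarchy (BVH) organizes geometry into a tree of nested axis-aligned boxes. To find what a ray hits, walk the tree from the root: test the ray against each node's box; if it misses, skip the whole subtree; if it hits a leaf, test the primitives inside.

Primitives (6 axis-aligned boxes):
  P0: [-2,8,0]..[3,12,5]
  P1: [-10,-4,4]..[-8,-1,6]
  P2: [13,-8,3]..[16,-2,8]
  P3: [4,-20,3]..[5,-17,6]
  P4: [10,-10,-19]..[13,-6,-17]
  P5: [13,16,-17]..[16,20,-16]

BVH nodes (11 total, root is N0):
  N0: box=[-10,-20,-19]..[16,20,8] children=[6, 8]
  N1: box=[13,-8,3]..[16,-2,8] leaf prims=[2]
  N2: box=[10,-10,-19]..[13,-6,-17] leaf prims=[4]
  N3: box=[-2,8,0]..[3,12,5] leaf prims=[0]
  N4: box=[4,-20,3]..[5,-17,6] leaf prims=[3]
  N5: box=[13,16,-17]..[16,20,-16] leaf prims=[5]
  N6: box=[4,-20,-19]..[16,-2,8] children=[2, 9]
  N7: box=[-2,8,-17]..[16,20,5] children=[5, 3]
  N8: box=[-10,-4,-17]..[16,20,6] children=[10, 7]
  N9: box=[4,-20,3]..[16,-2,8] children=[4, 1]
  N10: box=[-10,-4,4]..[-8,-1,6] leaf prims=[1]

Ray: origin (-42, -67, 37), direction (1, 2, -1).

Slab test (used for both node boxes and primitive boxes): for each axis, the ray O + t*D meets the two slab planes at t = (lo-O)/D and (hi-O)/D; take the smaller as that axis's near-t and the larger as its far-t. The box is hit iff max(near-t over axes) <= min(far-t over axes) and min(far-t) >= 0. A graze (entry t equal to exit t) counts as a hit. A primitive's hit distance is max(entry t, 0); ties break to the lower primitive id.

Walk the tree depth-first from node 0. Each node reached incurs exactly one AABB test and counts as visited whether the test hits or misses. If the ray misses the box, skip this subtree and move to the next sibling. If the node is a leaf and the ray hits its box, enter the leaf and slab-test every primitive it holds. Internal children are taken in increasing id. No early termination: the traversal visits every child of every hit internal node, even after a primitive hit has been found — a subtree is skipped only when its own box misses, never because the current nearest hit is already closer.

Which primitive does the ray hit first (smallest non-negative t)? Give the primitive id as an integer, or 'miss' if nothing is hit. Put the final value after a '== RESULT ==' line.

Trace the traversal:
N0 x:[32,58] y:[47/2,87/2] z:[29,56] -> hit [32,87/2], descend [6, 8]
  N6 x:[46,58] y:[47/2,65/2] z:[29,56] -> miss, prune
  N8 x:[32,58] y:[63/2,87/2] z:[31,54] -> hit [32,87/2], descend [7, 10]
    N7 x:[40,58] y:[75/2,87/2] z:[32,54] -> hit [40,87/2], descend [3, 5]
      N3 x:[40,45] y:[75/2,79/2] z:[32,37] -> miss, prune
      N5 x:[55,58] y:[83/2,87/2] z:[53,54] -> miss, prune
    N10 x:[32,34] y:[63/2,33] z:[31,33] -> hit [32,33] leaf, test {P1@t=32}

Summary -> nodes [0, 6, 8, 7, 3, 5, 10]; box-tests=7; leaf-entries=1; first=P1

== RESULT ==
1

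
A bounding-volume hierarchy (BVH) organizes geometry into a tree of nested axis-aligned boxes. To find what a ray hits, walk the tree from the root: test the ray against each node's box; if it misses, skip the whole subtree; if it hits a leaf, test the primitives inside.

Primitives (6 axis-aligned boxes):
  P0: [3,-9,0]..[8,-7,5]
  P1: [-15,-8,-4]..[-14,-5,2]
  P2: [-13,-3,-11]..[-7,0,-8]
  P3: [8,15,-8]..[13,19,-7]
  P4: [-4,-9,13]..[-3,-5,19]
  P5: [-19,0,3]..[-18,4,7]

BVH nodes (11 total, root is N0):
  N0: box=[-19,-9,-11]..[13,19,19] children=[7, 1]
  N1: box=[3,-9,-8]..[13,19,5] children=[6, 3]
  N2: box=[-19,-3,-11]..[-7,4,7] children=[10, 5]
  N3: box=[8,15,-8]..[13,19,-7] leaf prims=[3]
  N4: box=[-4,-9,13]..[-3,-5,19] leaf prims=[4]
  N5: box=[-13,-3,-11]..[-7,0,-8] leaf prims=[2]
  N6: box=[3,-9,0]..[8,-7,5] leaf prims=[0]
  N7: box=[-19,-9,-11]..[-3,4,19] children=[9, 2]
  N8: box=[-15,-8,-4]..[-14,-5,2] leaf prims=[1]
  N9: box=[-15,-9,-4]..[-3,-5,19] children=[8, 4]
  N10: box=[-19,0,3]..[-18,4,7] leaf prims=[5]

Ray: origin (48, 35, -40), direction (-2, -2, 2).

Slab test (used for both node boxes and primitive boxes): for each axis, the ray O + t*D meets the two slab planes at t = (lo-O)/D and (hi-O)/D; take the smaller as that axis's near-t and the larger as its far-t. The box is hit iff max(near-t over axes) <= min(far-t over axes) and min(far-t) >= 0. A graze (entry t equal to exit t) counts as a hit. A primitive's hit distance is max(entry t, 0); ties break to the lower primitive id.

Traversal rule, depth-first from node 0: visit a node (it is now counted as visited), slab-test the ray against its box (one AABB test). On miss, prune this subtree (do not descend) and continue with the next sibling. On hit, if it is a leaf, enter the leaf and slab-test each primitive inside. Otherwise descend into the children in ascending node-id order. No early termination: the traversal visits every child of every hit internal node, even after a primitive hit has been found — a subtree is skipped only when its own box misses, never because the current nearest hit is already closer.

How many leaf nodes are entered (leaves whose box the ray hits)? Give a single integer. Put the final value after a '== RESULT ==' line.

Traverse from the root:
N0 x:[35/2,67/2] y:[8,22] z:[29/2,59/2] -> hit [35/2,22], descend [1, 7]
  N1 x:[35/2,45/2] y:[8,22] z:[16,45/2] -> hit [35/2,22], descend [3, 6]
    N3 x:[35/2,20] y:[8,10] z:[16,33/2] -> miss, prune
    N6 x:[20,45/2] y:[21,22] z:[20,45/2] -> hit [21,22] leaf, test {P0@t=21}
  N7 x:[51/2,67/2] y:[31/2,22] z:[29/2,59/2] -> miss, prune

Summary -> nodes [0, 1, 3, 6, 7]; box-tests=5; leaf-entries=1; first=P0

== RESULT ==
1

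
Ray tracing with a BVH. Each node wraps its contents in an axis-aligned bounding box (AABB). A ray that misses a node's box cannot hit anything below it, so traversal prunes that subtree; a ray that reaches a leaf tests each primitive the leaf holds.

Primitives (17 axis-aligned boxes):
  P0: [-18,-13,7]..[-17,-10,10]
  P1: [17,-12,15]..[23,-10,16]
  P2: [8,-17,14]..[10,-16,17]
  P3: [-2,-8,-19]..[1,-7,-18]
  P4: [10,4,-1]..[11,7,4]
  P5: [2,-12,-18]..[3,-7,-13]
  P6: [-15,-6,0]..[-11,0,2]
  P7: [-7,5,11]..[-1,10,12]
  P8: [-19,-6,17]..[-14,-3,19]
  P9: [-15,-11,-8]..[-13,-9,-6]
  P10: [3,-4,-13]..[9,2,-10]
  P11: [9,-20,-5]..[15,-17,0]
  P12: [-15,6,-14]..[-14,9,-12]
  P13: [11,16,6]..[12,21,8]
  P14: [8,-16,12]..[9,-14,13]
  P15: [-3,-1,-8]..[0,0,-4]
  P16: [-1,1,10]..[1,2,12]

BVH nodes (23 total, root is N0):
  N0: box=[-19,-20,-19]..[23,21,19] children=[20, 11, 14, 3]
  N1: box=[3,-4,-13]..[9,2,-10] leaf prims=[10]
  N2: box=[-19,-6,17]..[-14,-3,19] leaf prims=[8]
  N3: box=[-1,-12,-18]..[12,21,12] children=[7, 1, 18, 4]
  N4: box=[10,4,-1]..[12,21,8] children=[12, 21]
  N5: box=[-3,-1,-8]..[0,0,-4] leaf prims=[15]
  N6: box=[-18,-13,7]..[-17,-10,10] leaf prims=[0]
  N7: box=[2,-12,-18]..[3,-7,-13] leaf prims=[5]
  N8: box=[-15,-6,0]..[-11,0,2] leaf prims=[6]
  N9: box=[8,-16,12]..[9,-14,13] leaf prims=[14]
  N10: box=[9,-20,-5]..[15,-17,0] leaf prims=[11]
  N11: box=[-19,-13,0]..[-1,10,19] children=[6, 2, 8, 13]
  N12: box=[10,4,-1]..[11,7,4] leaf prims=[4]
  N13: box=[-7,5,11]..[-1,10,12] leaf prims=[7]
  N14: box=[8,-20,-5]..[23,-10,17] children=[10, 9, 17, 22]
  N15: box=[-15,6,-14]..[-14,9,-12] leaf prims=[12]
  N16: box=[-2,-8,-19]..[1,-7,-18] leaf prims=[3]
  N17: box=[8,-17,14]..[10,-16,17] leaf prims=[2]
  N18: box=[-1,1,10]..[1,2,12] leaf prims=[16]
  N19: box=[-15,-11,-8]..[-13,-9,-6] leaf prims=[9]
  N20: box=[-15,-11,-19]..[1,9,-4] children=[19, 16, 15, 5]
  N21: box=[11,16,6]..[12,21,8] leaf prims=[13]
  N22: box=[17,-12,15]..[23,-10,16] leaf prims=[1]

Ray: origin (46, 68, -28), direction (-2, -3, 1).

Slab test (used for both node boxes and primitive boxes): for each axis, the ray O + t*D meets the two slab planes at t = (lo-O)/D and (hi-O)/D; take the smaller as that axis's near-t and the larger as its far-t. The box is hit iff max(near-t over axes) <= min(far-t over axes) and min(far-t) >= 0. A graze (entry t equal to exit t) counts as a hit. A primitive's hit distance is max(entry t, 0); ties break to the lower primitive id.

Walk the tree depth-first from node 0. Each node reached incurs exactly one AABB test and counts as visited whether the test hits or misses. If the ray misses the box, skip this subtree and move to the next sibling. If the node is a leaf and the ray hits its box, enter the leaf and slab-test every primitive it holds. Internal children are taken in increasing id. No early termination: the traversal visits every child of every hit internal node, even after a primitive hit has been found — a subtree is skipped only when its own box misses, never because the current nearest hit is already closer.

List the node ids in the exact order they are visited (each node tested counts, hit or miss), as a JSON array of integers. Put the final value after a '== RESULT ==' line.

Walk:
N0 x:[23/2,65/2] y:[47/3,88/3] z:[9,47] -> hit [47/3,88/3], descend [3, 11, 14, 20]
  N3 x:[17,47/2] y:[47/3,80/3] z:[10,40] -> hit [17,47/2], descend [1, 4, 7, 18]
    N1 x:[37/2,43/2] y:[22,24] z:[15,18] -> miss, prune
    N4 x:[17,18] y:[47/3,64/3] z:[27,36] -> miss, prune
    N7 x:[43/2,22] y:[25,80/3] z:[10,15] -> miss, prune
    N18 x:[45/2,47/2] y:[22,67/3] z:[38,40] -> miss, prune
  N11 x:[47/2,65/2] y:[58/3,27] z:[28,47] -> miss, prune
  N14 x:[23/2,19] y:[26,88/3] z:[23,45] -> miss, prune
  N20 x:[45/2,61/2] y:[59/3,79/3] z:[9,24] -> hit [45/2,24], descend [5, 15, 16, 19]
    N5 x:[23,49/2] y:[68/3,23] z:[20,24] -> hit [23,23] leaf, test {P15@t=23}
    N15 x:[30,61/2] y:[59/3,62/3] z:[14,16] -> miss, prune
    N16 x:[45/2,24] y:[25,76/3] z:[9,10] -> miss, prune
    N19 x:[59/2,61/2] y:[77/3,79/3] z:[20,22] -> miss, prune

13 AABB tests over nodes [0, 3, 1, 4, 7, 18, 11, 14, 20, 5, 15, 16, 19]; 1 leaf entered; closest P15.

== RESULT ==
[0, 3, 1, 4, 7, 18, 11, 14, 20, 5, 15, 16, 19]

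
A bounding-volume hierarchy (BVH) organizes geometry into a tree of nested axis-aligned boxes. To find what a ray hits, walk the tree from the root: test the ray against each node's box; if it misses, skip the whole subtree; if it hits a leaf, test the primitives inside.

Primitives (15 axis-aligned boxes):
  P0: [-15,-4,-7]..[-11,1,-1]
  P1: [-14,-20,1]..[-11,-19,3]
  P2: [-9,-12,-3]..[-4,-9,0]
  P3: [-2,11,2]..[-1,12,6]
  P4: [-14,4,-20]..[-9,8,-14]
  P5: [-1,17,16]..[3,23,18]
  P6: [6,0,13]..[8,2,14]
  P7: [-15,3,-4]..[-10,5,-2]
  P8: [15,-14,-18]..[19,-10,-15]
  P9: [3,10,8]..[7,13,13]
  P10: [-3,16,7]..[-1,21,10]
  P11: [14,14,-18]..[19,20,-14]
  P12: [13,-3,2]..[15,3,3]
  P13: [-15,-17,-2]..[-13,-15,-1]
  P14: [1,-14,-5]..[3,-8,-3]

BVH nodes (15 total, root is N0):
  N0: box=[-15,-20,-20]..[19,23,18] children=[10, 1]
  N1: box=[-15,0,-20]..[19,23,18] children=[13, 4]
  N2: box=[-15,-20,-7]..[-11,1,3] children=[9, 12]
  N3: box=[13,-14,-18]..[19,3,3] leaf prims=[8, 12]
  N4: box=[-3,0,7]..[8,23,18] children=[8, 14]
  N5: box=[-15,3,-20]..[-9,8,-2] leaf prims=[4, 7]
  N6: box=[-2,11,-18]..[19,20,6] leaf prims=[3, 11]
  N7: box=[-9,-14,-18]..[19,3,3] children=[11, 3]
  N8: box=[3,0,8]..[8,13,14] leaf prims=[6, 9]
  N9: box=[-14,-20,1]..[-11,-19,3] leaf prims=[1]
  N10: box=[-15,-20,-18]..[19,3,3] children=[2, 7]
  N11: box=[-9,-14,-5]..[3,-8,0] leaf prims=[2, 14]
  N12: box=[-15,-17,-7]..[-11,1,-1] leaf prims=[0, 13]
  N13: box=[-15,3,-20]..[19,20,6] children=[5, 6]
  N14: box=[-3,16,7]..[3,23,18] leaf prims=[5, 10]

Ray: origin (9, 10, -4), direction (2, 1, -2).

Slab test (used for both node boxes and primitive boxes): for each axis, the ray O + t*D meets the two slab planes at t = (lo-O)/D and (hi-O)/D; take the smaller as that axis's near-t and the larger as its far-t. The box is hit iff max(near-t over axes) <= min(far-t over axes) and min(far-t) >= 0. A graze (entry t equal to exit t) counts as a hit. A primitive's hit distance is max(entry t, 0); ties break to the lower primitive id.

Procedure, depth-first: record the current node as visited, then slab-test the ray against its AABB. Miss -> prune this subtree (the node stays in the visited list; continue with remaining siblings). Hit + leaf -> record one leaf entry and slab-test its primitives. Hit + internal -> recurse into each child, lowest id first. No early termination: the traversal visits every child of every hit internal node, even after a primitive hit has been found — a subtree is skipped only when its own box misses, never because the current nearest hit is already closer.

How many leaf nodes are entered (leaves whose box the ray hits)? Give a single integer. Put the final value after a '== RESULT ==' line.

Walk:
N0 x:[-12,5] y:[-30,13] z:[-11,8] -> hit [-11,5], descend [1, 10]
  N1 x:[-12,5] y:[-10,13] z:[-11,8] -> hit [-10,5], descend [4, 13]
    N4 x:[-6,-1/2] y:[-10,13] z:[-11,-11/2] -> miss, prune
    N13 x:[-12,5] y:[-7,10] z:[-5,8] -> hit [-5,5], descend [5, 6]
      N5 x:[-12,-9] y:[-7,-2] z:[-1,8] -> miss, prune
      N6 x:[-11/2,5] y:[1,10] z:[-5,7] -> hit [1,5] leaf, test {P3(miss), P11@t=5}
  N10 x:[-12,5] y:[-30,-7] z:[-7/2,7] -> miss, prune

7 AABB tests over nodes [0, 1, 4, 13, 5, 6, 10]; 1 leaf entered; closest P11.

== RESULT ==
1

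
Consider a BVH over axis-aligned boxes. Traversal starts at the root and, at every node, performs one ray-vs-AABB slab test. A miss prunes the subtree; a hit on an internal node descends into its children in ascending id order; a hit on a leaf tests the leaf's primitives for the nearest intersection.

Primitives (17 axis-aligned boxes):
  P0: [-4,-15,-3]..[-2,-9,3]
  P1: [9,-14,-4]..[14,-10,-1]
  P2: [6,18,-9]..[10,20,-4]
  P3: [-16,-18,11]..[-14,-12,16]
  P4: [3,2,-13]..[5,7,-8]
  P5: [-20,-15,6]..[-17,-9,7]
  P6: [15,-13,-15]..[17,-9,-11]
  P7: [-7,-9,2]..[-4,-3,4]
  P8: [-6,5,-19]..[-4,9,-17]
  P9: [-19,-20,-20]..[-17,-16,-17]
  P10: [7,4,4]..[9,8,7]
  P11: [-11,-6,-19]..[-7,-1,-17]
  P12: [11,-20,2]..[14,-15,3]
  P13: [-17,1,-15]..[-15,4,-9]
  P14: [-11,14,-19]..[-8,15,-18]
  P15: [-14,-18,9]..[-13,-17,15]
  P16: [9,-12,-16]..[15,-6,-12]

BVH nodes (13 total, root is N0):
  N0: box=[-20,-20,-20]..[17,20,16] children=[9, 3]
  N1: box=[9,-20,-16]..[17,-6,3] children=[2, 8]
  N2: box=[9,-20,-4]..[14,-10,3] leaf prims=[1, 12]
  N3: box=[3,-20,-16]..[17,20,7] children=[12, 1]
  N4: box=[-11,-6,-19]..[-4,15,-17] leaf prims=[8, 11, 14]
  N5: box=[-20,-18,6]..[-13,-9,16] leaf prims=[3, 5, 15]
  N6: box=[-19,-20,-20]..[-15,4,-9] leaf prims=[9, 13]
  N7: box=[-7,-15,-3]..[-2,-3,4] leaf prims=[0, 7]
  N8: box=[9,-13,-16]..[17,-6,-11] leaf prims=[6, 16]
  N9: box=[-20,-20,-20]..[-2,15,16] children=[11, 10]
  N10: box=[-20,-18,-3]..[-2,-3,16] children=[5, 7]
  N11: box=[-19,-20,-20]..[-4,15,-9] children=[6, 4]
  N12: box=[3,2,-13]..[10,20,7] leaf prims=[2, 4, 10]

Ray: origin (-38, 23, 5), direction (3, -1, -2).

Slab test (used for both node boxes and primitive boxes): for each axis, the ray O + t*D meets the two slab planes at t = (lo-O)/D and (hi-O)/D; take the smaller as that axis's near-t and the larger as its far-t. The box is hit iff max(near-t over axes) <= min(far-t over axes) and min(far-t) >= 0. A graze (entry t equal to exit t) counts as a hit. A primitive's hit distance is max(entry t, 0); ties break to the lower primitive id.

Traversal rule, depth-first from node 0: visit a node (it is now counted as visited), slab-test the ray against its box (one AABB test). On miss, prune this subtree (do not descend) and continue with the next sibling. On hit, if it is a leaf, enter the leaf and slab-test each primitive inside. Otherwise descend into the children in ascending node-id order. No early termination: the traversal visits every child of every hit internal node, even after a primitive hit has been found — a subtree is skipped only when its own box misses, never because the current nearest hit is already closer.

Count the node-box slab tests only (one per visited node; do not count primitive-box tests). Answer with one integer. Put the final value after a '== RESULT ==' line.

Walk:
N0 x:[6,55/3] y:[3,43] z:[-11/2,25/2] -> hit [6,25/2], descend [3, 9]
  N3 x:[41/3,55/3] y:[3,43] z:[-1,21/2] -> miss, prune
  N9 x:[6,12] y:[8,43] z:[-11/2,25/2] -> hit [8,12], descend [10, 11]
    N10 x:[6,12] y:[26,41] z:[-11/2,4] -> miss, prune
    N11 x:[19/3,34/3] y:[8,43] z:[7,25/2] -> hit [8,34/3], descend [4, 6]
      N4 x:[9,34/3] y:[8,29] z:[11,12] -> hit [11,34/3] leaf, test {P8(miss), P11(miss), P14(miss)}
      N6 x:[19/3,23/3] y:[19,43] z:[7,25/2] -> miss, prune

7 AABB tests over nodes [0, 3, 9, 10, 11, 4, 6]; 1 leaf entered; closest miss.

== RESULT ==
7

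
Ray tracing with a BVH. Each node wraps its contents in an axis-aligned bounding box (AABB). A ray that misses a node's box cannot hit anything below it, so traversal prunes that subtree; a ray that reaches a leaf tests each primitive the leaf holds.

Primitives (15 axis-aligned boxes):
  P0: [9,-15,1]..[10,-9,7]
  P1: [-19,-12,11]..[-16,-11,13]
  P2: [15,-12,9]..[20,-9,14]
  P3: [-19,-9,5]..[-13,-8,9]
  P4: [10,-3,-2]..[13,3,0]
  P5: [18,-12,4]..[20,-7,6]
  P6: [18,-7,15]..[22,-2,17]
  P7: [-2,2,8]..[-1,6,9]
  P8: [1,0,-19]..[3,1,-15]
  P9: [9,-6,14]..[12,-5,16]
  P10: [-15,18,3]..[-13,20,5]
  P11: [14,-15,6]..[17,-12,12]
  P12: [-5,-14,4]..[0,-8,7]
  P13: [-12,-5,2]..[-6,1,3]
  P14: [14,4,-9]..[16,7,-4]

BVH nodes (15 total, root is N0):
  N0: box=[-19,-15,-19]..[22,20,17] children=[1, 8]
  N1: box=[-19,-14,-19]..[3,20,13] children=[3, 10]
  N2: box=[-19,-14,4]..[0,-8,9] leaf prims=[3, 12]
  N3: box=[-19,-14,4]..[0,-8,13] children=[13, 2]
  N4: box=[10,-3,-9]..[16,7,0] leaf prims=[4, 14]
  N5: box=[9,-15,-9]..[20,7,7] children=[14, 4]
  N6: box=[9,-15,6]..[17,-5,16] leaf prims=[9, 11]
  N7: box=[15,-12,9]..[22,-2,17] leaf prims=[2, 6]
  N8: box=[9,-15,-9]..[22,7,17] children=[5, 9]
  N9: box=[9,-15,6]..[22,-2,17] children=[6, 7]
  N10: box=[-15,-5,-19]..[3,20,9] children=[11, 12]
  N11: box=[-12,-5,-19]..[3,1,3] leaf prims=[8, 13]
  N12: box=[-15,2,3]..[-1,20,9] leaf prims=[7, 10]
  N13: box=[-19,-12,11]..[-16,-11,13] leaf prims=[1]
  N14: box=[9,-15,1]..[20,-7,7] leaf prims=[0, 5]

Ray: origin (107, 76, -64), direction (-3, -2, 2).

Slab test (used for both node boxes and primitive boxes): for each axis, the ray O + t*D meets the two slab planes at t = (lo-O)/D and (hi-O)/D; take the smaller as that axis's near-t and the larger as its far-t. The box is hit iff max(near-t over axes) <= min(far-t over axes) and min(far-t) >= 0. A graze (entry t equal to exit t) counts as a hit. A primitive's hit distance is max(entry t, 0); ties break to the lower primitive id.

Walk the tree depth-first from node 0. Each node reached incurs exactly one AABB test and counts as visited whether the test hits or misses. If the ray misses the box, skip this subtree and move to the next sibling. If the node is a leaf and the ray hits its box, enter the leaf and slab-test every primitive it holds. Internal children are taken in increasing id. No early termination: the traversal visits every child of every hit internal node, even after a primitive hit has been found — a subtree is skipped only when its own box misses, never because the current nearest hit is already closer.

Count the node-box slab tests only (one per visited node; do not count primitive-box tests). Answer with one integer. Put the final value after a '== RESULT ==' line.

Traverse from the root:
N0 x:[85/3,42] y:[28,91/2] z:[45/2,81/2] -> hit [85/3,81/2], descend [1, 8]
  N1 x:[104/3,42] y:[28,45] z:[45/2,77/2] -> hit [104/3,77/2], descend [3, 10]
    N3 x:[107/3,42] y:[42,45] z:[34,77/2] -> miss, prune
    N10 x:[104/3,122/3] y:[28,81/2] z:[45/2,73/2] -> hit [104/3,73/2], descend [11, 12]
      N11 x:[104/3,119/3] y:[75/2,81/2] z:[45/2,67/2] -> miss, prune
      N12 x:[36,122/3] y:[28,37] z:[67/2,73/2] -> hit [36,73/2] leaf, test {P7@t=36, P10(miss)}
  N8 x:[85/3,98/3] y:[69/2,91/2] z:[55/2,81/2] -> miss, prune

Visited [0, 1, 3, 10, 11, 12, 8]. Tests: 7 box, 1 leaf. Nearest: P7.

== RESULT ==
7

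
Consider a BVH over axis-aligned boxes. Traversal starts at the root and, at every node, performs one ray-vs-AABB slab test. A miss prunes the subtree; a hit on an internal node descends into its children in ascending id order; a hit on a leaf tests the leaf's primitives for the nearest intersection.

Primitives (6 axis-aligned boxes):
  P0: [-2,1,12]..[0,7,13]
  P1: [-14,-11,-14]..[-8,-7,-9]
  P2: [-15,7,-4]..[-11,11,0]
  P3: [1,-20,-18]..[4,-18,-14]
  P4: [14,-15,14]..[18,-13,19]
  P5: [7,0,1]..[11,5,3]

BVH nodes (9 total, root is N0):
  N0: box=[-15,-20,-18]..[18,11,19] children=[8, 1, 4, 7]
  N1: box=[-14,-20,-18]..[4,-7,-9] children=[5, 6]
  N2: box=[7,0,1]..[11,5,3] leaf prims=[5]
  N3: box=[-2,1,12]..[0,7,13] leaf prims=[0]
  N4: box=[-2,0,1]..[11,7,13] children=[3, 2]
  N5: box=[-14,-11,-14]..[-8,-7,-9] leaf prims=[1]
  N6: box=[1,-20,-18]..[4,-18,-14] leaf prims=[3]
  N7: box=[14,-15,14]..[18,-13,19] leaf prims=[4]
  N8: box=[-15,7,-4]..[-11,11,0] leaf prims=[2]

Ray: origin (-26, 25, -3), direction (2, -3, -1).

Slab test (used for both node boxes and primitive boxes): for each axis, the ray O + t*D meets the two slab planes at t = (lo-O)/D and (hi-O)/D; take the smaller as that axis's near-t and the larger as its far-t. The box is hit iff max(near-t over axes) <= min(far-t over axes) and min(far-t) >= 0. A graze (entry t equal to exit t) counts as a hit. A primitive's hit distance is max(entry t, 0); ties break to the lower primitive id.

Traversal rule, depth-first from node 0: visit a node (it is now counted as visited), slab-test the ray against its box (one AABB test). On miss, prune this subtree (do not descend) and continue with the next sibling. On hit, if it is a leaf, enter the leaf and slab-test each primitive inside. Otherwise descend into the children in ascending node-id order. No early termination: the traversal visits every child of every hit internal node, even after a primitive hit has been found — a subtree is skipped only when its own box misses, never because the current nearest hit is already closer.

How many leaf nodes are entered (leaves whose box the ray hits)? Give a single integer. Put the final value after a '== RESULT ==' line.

Traverse from the root:
N0 x:[11/2,22] y:[14/3,15] z:[-22,15] -> hit [11/2,15], descend [1, 4, 7, 8]
  N1 x:[6,15] y:[32/3,15] z:[6,15] -> hit [32/3,15], descend [5, 6]
    N5 x:[6,9] y:[32/3,12] z:[6,11] -> miss, prune
    N6 x:[27/2,15] y:[43/3,15] z:[11,15] -> hit [43/3,15] leaf, test {P3@t=43/3}
  N4 x:[12,37/2] y:[6,25/3] z:[-16,-4] -> miss, prune
  N7 x:[20,22] y:[38/3,40/3] z:[-22,-17] -> miss, prune
  N8 x:[11/2,15/2] y:[14/3,6] z:[-3,1] -> miss, prune

Summary -> nodes [0, 1, 5, 6, 4, 7, 8]; box-tests=7; leaf-entries=1; first=P3

== RESULT ==
1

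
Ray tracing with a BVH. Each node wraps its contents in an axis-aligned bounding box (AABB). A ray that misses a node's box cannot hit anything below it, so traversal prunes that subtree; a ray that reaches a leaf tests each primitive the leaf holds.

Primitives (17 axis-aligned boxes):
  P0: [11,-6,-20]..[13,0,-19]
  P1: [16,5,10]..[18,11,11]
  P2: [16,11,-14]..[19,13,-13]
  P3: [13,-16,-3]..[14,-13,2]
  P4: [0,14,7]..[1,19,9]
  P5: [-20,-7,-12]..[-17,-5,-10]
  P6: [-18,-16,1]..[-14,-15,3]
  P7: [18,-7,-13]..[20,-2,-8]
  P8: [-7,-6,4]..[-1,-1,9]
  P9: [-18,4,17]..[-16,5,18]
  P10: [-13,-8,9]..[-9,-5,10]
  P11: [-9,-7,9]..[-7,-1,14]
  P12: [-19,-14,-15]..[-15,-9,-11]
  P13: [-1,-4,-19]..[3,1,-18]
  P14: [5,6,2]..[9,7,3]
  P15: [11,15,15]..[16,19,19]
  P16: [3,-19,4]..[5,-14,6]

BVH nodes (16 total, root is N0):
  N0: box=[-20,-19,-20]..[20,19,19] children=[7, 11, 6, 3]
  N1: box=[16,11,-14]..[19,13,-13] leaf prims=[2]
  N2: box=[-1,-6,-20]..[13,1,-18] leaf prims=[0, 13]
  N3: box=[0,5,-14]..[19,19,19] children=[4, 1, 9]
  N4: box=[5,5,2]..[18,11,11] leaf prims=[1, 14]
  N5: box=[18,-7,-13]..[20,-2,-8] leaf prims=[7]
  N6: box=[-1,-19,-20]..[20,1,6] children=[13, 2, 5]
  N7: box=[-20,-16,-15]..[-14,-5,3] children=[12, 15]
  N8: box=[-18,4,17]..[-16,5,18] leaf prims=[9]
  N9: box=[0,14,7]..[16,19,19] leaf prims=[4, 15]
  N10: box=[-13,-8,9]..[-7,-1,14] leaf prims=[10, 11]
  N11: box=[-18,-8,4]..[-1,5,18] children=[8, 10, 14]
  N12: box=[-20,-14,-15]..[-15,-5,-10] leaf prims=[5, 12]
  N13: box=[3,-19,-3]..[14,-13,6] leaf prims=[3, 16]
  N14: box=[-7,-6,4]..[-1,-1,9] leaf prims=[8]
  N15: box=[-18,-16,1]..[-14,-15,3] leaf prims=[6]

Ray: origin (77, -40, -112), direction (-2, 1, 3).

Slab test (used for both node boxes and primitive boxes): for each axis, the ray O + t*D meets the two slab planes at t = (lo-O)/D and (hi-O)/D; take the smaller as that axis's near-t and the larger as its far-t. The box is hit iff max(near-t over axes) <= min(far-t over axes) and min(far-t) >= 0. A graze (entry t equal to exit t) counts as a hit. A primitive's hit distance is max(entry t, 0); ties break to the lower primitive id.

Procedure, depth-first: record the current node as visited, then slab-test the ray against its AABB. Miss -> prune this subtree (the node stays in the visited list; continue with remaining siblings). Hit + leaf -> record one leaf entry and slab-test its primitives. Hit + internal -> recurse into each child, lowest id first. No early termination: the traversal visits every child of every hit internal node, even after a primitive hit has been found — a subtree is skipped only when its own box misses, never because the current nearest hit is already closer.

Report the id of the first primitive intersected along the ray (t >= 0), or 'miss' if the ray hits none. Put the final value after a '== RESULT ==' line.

Traverse from the root:
N0 x:[57/2,97/2] y:[21,59] z:[92/3,131/3] -> hit [92/3,131/3], descend [3, 6, 7, 11]
  N3 x:[29,77/2] y:[45,59] z:[98/3,131/3] -> miss, prune
  N6 x:[57/2,39] y:[21,41] z:[92/3,118/3] -> hit [92/3,39], descend [2, 5, 13]
    N2 x:[32,39] y:[34,41] z:[92/3,94/3] -> miss, prune
    N5 x:[57/2,59/2] y:[33,38] z:[33,104/3] -> miss, prune
    N13 x:[63/2,37] y:[21,27] z:[109/3,118/3] -> miss, prune
  N7 x:[91/2,97/2] y:[24,35] z:[97/3,115/3] -> miss, prune
  N11 x:[39,95/2] y:[32,45] z:[116/3,130/3] -> hit [39,130/3], descend [8, 10, 14]
    N8 x:[93/2,95/2] y:[44,45] z:[43,130/3] -> miss, prune
    N10 x:[42,45] y:[32,39] z:[121/3,42] -> miss, prune
    N14 x:[39,42] y:[34,39] z:[116/3,121/3] -> hit [39,39] leaf, test {P8@t=39}

11 AABB tests over nodes [0, 3, 6, 2, 5, 13, 7, 11, 8, 10, 14]; 1 leaf entered; closest P8.

== RESULT ==
8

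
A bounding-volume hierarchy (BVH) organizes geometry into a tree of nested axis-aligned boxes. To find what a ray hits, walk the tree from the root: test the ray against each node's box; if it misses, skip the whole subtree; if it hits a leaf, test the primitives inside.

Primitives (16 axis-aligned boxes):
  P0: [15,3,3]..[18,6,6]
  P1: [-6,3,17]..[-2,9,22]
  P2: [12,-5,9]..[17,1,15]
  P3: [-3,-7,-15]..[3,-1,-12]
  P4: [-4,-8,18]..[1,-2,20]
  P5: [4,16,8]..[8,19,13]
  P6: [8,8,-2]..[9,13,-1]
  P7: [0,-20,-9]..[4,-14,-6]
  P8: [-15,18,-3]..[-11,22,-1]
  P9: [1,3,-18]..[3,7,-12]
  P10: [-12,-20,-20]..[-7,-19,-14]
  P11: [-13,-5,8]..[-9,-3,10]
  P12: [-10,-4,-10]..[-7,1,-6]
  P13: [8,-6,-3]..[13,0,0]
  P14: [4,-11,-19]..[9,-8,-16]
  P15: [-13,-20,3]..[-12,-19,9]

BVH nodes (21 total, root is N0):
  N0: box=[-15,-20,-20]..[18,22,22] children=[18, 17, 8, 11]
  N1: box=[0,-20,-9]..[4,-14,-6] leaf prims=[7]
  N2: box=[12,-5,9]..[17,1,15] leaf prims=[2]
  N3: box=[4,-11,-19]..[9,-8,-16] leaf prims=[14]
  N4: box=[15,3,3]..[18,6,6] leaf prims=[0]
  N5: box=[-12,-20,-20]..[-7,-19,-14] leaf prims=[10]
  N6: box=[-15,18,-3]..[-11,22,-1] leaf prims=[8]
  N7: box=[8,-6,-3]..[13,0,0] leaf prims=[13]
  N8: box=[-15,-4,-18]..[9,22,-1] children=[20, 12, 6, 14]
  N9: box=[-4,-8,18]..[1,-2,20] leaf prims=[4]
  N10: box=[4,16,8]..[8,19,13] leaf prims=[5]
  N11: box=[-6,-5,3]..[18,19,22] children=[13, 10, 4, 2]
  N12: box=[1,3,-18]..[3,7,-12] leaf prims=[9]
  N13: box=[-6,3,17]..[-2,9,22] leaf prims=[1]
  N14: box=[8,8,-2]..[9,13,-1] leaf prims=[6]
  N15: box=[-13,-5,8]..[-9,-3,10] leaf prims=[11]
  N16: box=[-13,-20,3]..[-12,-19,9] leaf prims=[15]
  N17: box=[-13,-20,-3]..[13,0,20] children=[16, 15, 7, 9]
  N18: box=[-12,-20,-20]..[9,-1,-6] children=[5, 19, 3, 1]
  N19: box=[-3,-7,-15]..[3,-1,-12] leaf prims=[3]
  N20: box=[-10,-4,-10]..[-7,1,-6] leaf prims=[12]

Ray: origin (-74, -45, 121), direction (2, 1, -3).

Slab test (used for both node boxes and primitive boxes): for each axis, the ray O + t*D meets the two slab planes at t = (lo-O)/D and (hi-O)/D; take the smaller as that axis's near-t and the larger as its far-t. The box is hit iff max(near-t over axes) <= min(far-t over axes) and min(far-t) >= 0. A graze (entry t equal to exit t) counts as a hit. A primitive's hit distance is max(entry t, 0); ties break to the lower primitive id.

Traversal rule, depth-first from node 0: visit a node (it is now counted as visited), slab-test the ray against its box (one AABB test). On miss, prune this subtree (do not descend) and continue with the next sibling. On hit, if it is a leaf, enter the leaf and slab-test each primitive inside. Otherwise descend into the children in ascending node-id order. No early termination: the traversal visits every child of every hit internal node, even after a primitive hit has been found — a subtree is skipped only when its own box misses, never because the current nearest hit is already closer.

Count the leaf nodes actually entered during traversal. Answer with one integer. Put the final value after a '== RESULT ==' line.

Traverse from the root:
N0 x:[59/2,46] y:[25,67] z:[33,47] -> hit [33,46], descend [8, 11, 17, 18]
  N8 x:[59/2,83/2] y:[41,67] z:[122/3,139/3] -> hit [41,83/2], descend [6, 12, 14, 20]
    N6 x:[59/2,63/2] y:[63,67] z:[122/3,124/3] -> miss, prune
    N12 x:[75/2,77/2] y:[48,52] z:[133/3,139/3] -> miss, prune
    N14 x:[41,83/2] y:[53,58] z:[122/3,41] -> miss, prune
    N20 x:[32,67/2] y:[41,46] z:[127/3,131/3] -> miss, prune
  N11 x:[34,46] y:[40,64] z:[33,118/3] -> miss, prune
  N17 x:[61/2,87/2] y:[25,45] z:[101/3,124/3] -> hit [101/3,124/3], descend [7, 9, 15, 16]
    N7 x:[41,87/2] y:[39,45] z:[121/3,124/3] -> hit [41,124/3] leaf, test {P13@t=41}
    N9 x:[35,75/2] y:[37,43] z:[101/3,103/3] -> miss, prune
    N15 x:[61/2,65/2] y:[40,42] z:[37,113/3] -> miss, prune
    N16 x:[61/2,31] y:[25,26] z:[112/3,118/3] -> miss, prune
  N18 x:[31,83/2] y:[25,44] z:[127/3,47] -> miss, prune

Summary -> nodes [0, 8, 6, 12, 14, 20, 11, 17, 7, 9, 15, 16, 18]; box-tests=13; leaf-entries=1; first=P13

== RESULT ==
1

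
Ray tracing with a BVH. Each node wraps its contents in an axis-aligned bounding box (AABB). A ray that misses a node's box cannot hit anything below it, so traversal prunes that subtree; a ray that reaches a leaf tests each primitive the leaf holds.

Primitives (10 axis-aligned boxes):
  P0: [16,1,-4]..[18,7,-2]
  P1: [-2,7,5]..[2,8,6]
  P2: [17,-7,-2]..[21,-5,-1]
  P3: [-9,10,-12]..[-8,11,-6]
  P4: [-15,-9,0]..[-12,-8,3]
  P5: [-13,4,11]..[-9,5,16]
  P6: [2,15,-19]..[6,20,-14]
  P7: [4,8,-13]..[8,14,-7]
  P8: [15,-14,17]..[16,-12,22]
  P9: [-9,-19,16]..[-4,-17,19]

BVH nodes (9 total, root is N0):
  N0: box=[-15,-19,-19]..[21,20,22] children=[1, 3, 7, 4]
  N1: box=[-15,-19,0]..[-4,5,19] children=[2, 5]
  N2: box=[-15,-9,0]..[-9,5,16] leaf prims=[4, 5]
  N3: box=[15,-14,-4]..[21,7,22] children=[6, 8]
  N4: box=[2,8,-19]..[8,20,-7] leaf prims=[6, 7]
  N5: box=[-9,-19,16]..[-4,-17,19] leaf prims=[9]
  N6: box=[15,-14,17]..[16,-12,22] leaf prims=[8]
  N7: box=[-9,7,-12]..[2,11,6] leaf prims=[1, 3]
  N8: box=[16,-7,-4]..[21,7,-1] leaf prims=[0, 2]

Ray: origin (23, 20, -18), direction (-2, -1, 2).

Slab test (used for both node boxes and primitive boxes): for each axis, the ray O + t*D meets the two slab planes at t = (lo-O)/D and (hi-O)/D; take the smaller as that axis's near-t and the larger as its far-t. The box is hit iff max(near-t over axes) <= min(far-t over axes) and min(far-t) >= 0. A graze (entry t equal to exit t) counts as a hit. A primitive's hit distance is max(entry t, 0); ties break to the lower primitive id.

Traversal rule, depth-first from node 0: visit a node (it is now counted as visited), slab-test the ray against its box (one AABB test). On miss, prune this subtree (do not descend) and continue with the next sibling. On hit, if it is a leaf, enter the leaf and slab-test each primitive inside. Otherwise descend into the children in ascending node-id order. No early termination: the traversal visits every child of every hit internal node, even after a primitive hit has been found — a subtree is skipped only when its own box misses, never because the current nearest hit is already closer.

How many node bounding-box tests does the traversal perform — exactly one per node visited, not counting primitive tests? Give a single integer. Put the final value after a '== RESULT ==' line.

Trace the traversal:
N0 x:[1,19] y:[0,39] z:[-1/2,20] -> hit [1,19], descend [1, 3, 4, 7]
  N1 x:[27/2,19] y:[15,39] z:[9,37/2] -> hit [15,37/2], descend [2, 5]
    N2 x:[16,19] y:[15,29] z:[9,17] -> hit [16,17] leaf, test {P4(miss), P5@t=16}
    N5 x:[27/2,16] y:[37,39] z:[17,37/2] -> miss, prune
  N3 x:[1,4] y:[13,34] z:[7,20] -> miss, prune
  N4 x:[15/2,21/2] y:[0,12] z:[-1/2,11/2] -> miss, prune
  N7 x:[21/2,16] y:[9,13] z:[3,12] -> hit [21/2,12] leaf, test {P1@t=12, P3(miss)}

Visited [0, 1, 2, 5, 3, 4, 7]. Tests: 7 box, 2 leaf. Nearest: P1.

== RESULT ==
7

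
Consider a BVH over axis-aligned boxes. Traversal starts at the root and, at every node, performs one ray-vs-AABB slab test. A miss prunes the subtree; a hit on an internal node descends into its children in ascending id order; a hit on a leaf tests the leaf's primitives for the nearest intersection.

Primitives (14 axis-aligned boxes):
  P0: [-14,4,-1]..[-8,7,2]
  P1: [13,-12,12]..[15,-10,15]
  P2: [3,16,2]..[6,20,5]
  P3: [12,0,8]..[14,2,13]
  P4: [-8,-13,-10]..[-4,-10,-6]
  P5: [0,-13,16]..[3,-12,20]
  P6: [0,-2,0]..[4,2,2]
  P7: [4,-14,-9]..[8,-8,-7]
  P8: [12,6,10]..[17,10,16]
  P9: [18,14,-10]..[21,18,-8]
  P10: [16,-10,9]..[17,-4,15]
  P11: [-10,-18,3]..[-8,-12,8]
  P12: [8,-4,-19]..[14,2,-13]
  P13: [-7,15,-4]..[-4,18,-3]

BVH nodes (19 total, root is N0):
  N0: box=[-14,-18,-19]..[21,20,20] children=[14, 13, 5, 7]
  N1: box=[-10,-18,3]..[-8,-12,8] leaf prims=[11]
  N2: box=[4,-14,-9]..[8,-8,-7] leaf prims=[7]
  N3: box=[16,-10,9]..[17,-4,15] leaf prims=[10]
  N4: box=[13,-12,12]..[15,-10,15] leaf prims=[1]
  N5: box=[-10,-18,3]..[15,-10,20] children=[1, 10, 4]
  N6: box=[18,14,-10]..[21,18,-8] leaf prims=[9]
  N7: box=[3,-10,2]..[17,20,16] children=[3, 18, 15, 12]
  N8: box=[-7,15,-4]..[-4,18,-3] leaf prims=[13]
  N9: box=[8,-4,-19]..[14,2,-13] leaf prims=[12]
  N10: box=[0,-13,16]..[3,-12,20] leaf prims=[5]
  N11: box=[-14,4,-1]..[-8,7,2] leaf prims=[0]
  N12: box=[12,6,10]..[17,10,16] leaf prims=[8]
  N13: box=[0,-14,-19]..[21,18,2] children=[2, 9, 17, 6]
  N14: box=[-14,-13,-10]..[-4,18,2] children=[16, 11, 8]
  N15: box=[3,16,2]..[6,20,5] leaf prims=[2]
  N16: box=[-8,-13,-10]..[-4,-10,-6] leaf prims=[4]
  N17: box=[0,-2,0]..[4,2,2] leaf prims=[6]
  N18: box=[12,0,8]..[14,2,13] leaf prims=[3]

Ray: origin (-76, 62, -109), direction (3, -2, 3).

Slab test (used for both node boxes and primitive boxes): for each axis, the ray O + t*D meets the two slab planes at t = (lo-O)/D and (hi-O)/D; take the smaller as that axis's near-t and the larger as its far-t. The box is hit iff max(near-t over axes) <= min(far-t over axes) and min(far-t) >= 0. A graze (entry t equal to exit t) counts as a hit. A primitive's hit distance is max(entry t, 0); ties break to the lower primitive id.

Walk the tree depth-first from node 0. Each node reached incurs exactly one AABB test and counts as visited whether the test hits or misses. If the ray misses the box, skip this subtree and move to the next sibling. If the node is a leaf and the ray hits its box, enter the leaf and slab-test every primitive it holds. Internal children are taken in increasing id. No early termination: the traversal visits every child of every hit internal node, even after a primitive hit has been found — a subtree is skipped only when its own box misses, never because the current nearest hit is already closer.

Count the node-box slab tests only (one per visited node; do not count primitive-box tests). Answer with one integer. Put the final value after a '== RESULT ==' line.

Trace the traversal:
N0 x:[62/3,97/3] y:[21,40] z:[30,43] -> hit [30,97/3], descend [5, 7, 13, 14]
  N5 x:[22,91/3] y:[36,40] z:[112/3,43] -> miss, prune
  N7 x:[79/3,31] y:[21,36] z:[37,125/3] -> miss, prune
  N13 x:[76/3,97/3] y:[22,38] z:[30,37] -> hit [30,97/3], descend [2, 6, 9, 17]
    N2 x:[80/3,28] y:[35,38] z:[100/3,34] -> miss, prune
    N6 x:[94/3,97/3] y:[22,24] z:[33,101/3] -> miss, prune
    N9 x:[28,30] y:[30,33] z:[30,32] -> hit [30,30] leaf, test {P12@t=30}
    N17 x:[76/3,80/3] y:[30,32] z:[109/3,37] -> miss, prune
  N14 x:[62/3,24] y:[22,75/2] z:[33,37] -> miss, prune

order=[0, 5, 7, 13, 2, 6, 9, 17, 14]  |boxes|=9  |leaves|=1  hit=P12

== RESULT ==
9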